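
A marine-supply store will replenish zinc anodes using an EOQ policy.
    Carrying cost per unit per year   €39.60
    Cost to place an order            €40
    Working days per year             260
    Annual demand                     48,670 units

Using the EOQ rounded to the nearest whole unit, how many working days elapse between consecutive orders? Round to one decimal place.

Q* = √(2·D·S / H) = √(2·48,670·40 / 39.6) = √98,323.2 ≈ 313.57 → Q = 314 units
Days between orders = 260 / (D/Q) = 260 / 155.000 ≈ 1.677

1.7 days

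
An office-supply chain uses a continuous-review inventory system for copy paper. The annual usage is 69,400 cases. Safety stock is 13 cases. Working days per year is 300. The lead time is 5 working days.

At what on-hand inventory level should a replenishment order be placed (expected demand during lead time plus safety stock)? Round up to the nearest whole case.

Daily demand d = 69,400 / 300 = 231.333 cases/day
Demand during lead time = 231.333 × 5 = 1,156.67
Reorder point = 1,156.67 + 13 = 1,169.67 → round up

1,170 cases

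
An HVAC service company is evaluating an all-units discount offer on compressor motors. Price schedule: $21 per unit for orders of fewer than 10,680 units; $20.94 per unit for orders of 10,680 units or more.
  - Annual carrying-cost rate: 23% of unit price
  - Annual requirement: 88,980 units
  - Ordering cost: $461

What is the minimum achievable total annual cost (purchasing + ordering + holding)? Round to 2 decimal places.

H₁ = 23%×$21 = $4.8300;  H₂ = 23%×$20.94 = $4.8162
EOQ₁ = √(2×88,980×461/4.8300) = 4,121.34  (< 10,680, feasible at tier 1)
EOQ₂ = √(2×88,980×461/4.8162) = 4,127.24  (< 10,680 → use Q = 10,680 at tier-2 price)
TC(tier 1 (EOQ₁), Q≈4,121.3) = $1,888,486.06
TC(tier 2, Q≈10,680.0) = $1,892,800.51
Minimum at tier 1 (EOQ₁): $1,888,486.06

$1,888,486.06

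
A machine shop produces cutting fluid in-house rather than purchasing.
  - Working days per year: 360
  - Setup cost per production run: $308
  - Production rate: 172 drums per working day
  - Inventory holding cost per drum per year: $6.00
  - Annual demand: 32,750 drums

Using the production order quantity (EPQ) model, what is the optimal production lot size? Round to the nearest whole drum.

Daily demand d = 32,750/360 = 90.972; p = 172; 1 − d/p = 0.47109
EPQ = √(2DS / (H(1 − d/p)))
    = √(2 × 32,750 × 308 / (6 × 0.47109)) ≈ 2,671.58

2,672 drums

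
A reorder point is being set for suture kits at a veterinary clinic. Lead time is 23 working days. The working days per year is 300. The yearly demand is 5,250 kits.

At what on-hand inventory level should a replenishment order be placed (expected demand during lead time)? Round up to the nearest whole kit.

Daily demand d = 5,250 / 300 = 17.500 kits/day
Demand during lead time = 17.500 × 23 = 402.50
Reorder point = 402.50 → round up

403 kits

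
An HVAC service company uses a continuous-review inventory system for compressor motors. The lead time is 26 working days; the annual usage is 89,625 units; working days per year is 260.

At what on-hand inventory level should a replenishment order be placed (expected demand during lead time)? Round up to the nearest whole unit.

8,963 units

Daily demand d = 89,625 / 260 = 344.712 units/day
Demand during lead time = 344.712 × 26 = 8,962.50
Reorder point = 8,962.50 → round up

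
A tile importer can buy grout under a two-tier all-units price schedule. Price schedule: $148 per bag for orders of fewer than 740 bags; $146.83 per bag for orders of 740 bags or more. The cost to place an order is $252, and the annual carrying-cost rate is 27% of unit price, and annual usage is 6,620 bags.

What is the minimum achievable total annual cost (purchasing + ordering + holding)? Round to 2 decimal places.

H₁ = 27%×$148 = $39.9600;  H₂ = 27%×$146.83 = $39.6441
EOQ₁ = √(2×6,620×252/39.9600) = 288.96  (< 740, feasible at tier 1)
EOQ₂ = √(2×6,620×252/39.6441) = 290.10  (< 740 → use Q = 740 at tier-2 price)
TC(tier 1 (EOQ₁), Q≈289.0) = $991,306.68
TC(tier 2, Q≈740.0) = $988,937.30
Minimum at tier 2: $988,937.30

$988,937.30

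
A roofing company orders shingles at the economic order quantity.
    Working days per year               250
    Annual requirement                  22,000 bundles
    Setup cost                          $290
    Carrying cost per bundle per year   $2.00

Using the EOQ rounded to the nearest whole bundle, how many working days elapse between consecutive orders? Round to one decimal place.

EOQ = √(2DS/H) = √(2 × 22,000 × 290 / 2)
    = √(6,380,000.00) ≈ 2,525.87 → Q = 2,526 bundles
T = Q/D × 250 days = 2,526/22,000 × 250 = 28.705 days

28.7 days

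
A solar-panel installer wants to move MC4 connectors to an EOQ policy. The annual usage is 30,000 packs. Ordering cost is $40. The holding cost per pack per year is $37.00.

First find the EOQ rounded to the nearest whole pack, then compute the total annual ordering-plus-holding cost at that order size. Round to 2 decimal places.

Q* = √(2·D·S / H) = √(2·30,000·40 / 37) = √64,864.9 ≈ 254.69 → Q = 255 packs
Ordering: D/Q × S = 30,000/255 × $40 = $4,705.88
Holding:  Q/2 × H = 255/2 × $37 = $4,717.50
Total = $4,705.88 + $4,717.50 = $9,423.38

$9,423.38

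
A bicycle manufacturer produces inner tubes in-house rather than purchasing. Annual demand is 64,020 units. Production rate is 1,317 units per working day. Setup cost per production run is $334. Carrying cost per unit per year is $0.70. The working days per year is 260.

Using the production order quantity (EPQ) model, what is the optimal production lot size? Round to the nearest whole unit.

8,668 units

Daily demand d = 64,020/260 = 246.231; p = 1317; 1 − d/p = 0.81304
EPQ = √(2DS / (H(1 − d/p)))
    = √(2 × 64,020 × 334 / (0.7 × 0.81304)) ≈ 8,668.46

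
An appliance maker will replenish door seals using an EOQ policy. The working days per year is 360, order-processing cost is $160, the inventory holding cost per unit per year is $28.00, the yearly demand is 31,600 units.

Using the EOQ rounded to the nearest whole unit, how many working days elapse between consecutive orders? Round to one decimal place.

6.8 days

Optimal lot size Q* = (2 × 31,600 × $160 / $28)^½ ≈ 600.95 → Q = 601 units
T = Q/D × 360 days = 601/31,600 × 360 = 6.847 days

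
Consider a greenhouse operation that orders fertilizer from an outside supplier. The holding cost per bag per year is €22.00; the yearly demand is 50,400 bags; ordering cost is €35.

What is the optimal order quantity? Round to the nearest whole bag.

400 bags

EOQ = √(2DS/H) = √(2 × 50,400 × 35 / 22)
    = √(160,363.64) ≈ 400.45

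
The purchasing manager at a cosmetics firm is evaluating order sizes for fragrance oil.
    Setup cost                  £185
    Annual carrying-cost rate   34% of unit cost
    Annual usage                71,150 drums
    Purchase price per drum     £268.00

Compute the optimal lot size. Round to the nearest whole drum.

538 drums

Holding cost per drum per year: H = 34% × £268 = £91.1200
Optimal lot size Q* = (2 × 71,150 × £185 / £91.12)^½ ≈ 537.50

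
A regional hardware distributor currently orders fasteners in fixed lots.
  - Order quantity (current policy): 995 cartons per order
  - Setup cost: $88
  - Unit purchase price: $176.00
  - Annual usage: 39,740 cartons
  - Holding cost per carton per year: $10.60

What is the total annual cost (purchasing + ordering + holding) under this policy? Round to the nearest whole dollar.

Ordering: D/Q × S = 39,740/995 × $88 = $3,514.69
Holding:  Q/2 × H = 995/2 × $10.6 = $5,273.50
Purchase cost = D·C = 39,740 × 176 = $6,994,240.00
Total = $3,514.69 + $5,273.50 + $6,994,240.00 = $7,003,028.19

$7,003,028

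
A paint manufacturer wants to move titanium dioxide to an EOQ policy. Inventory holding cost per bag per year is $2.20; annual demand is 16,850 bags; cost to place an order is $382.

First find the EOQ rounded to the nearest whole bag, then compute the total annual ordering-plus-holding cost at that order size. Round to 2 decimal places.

$5,321.79

2DS/H = 2·16,850·382/2.2 = 5,851,545.45
EOQ = √5,851,545.45 ≈ 2,419.00 → Q = 2,419 bags
Orders/yr = 16,850/2,419 = 6.966; ordering cost = 6.966 × $382 = $2,660.89
Average inventory = 2,419/2 = 1209.5; holding cost = 1209.5 × $2.2 = $2,660.90
Total = $2,660.89 + $2,660.90 = $5,321.79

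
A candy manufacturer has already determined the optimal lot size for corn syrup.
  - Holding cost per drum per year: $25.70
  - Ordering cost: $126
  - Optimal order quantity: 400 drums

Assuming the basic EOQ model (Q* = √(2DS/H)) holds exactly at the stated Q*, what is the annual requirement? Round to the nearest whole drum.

16,317 drums per year

From Q* = √(2DS/H) ⇒ Q*² = 2DS/H.
D = Q²H / (2S) = 400² × 25.7 / (2 × 126) = 16,317.46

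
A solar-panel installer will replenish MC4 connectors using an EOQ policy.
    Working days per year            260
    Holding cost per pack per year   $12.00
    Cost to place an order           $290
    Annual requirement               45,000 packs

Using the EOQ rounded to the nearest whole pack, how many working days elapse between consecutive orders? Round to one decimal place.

Optimal lot size Q* = (2 × 45,000 × $290 / $12)^½ ≈ 1,474.79 → Q = 1,475 packs
Cycle time = (working days × Q)/D = (260 × 1,475) / 45,000 = 8.522 days

8.5 days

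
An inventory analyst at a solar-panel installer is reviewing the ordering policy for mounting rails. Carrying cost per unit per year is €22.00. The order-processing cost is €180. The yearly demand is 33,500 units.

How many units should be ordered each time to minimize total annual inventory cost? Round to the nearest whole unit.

2DS/H = 2·33,500·180/22 = 548,181.82
EOQ = √548,181.82 ≈ 740.39

740 units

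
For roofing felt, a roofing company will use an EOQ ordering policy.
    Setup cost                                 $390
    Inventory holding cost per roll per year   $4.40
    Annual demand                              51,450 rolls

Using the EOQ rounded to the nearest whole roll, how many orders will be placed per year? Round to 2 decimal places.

17.04 orders per year

Q* = √(2·D·S / H) = √(2·51,450·390 / 4.4) = √9,120,681.8 ≈ 3,020.05 → Q = 3,020
Orders per year = D/Q = 51,450 / 3,020 = 17.036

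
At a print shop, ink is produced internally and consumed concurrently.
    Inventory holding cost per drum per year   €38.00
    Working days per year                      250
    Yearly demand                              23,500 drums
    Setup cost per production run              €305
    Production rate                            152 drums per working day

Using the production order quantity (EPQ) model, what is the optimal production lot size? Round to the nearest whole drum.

Daily demand d = 23,500/250 = 94.000; p = 152; 1 − d/p = 0.38158
EPQ = √(2DS / (H(1 − d/p)))
    = √(2 × 23,500 × 305 / (38 × 0.38158)) ≈ 994.29

994 drums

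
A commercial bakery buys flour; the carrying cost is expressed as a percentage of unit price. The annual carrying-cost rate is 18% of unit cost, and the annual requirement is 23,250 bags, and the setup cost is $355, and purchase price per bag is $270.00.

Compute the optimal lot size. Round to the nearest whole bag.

583 bags

Holding cost per bag per year: H = 18% × $270 = $48.6000
2DS/H = 2·23,250·355/48.6 = 339,660.49
EOQ = √339,660.49 ≈ 582.80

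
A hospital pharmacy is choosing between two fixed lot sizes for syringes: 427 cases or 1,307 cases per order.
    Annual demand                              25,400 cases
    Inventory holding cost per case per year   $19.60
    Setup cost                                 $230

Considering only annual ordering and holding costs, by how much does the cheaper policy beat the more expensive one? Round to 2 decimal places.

$587.72

For each Q, cost = (D/Q)·S + (Q/2)·H.
TC(427) = (25,400/427)×230 + (427/2)×19.6 = $17,866.10
TC(1,307) = (25,400/1,307)×230 + (1,307/2)×19.6 = $17,278.38
|ΔTC| = |$17,866.10 − $17,278.38| = $587.72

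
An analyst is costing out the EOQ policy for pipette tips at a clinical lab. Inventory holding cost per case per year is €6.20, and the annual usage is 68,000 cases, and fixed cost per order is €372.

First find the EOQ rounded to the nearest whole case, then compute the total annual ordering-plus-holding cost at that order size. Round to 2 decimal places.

€17,710.74

EOQ = √(2DS/H) = √(2 × 68,000 × 372 / 6.2)
    = √(8,160,000.00) ≈ 2,856.57 → Q = 2,857 cases
Orders/yr = 68,000/2,857 = 23.801; ordering cost = 23.801 × €372 = €8,854.04
Average inventory = 2,857/2 = 1428.5; holding cost = 1428.5 × €6.2 = €8,856.70
Total = €8,854.04 + €8,856.70 = €17,710.74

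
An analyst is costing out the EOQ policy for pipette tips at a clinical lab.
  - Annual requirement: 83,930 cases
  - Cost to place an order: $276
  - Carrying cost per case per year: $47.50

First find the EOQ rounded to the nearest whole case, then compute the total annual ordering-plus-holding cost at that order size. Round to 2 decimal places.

$46,911.03

EOQ = √(2DS/H) = √(2 × 83,930 × 276 / 47.5)
    = √(975,354.95) ≈ 987.60 → Q = 988 cases
Annual ordering cost = (D/Q)·S = (83,930/988) × 276 = $23,446.03
Annual holding cost  = (Q/2)·H = (988/2) × 47.5 = $23,465.00
Total = $23,446.03 + $23,465.00 = $46,911.03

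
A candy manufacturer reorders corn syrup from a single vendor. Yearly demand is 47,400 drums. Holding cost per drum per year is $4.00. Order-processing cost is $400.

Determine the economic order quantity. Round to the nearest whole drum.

Q* = √(2·D·S / H) = √(2·47,400·400 / 4) = √9,480,000.0 ≈ 3,078.96

3,079 drums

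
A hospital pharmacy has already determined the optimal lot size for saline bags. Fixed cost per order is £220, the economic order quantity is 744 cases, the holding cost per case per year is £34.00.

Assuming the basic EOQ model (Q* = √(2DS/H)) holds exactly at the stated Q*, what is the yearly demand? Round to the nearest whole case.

42,773 cases per year

From Q* = √(2DS/H) ⇒ Q*² = 2DS/H.
D = Q²H / (2S) = 744² × 34 / (2 × 220) = 42,773.24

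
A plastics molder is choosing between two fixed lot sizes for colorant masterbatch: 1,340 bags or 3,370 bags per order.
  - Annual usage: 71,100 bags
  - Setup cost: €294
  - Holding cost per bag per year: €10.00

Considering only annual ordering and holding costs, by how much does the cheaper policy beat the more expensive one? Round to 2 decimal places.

Annual cost at Q: ordering D·S/Q plus holding Q·H/2.
TC(1,340) = (71,100/1,340)×294 + (1,340/2)×10 = €22,299.55
TC(3,370) = (71,100/3,370)×294 + (3,370/2)×10 = €23,052.79
Cheaper: Q = 1,340.  Difference = €753.24

€753.24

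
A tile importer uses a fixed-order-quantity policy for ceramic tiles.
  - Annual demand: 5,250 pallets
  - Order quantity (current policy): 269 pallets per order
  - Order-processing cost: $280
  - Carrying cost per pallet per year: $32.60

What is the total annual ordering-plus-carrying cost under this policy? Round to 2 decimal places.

Ordering: D/Q × S = 5,250/269 × $280 = $5,464.68
Holding:  Q/2 × H = 269/2 × $32.6 = $4,384.70
Total = $5,464.68 + $4,384.70 = $9,849.38

$9,849.38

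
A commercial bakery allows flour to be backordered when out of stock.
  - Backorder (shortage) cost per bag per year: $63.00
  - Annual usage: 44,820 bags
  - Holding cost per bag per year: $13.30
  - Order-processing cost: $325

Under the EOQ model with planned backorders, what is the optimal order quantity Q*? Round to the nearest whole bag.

1,629 bags

Q* = √(2DS/H) · √((H + b)/b)
   = √(2 × 44,820 × 325 / 13.3) · √((13.3 + 63) / 63)
   = 1,480.017 × 1.1005 ≈ 1,628.77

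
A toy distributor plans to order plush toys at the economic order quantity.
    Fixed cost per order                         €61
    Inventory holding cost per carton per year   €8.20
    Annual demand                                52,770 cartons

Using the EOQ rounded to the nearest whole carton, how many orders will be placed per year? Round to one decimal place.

2DS/H = 2·52,770·61/8.2 = 785,114.63
EOQ = √785,114.63 ≈ 886.07 → Q = 886
Orders per year = D/Q = 52,770 / 886 = 59.560

59.6 orders per year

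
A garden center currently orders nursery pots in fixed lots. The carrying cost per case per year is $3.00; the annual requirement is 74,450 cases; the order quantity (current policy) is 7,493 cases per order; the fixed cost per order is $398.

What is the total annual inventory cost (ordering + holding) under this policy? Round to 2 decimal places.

$15,194.00

Annual ordering cost = (D/Q)·S = (74,450/7,493) × 398 = $3,954.50
Annual holding cost  = (Q/2)·H = (7,493/2) × 3 = $11,239.50
Total = $3,954.50 + $11,239.50 = $15,194.00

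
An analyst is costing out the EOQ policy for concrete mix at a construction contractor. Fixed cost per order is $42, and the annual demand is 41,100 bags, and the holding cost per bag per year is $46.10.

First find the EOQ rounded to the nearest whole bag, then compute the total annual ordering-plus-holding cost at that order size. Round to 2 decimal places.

$12,615.70

Q* = √(2·D·S / H) = √(2·41,100·42 / 46.1) = √74,889.4 ≈ 273.66 → Q = 274 bags
Orders/yr = 41,100/274 = 150.000; ordering cost = 150.000 × $42 = $6,300.00
Average inventory = 274/2 = 137; holding cost = 137 × $46.1 = $6,315.70
Total = $6,300.00 + $6,315.70 = $12,615.70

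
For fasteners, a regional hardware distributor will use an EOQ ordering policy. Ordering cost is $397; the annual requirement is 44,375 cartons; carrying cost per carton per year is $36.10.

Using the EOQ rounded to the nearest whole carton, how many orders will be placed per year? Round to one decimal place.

Q* = √(2·D·S / H) = √(2·44,375·397 / 36.1) = √976,004.2 ≈ 987.93 → Q = 988
Orders per year = D/Q = 44,375 / 988 = 44.914

44.9 orders per year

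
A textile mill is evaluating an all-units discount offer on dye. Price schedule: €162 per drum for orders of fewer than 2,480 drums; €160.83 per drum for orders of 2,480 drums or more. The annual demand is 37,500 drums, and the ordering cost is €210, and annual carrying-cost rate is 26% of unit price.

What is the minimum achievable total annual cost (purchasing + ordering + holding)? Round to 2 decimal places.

H₁ = 26%×€162 = €42.1200;  H₂ = 26%×€160.83 = €41.8158
EOQ₁ = √(2×37,500×210/42.1200) = 611.50  (< 2,480, feasible at tier 1)
EOQ₂ = √(2×37,500×210/41.8158) = 613.72  (< 2,480 → use Q = 2,480 at tier-2 price)
TC(tier 1 (EOQ₁), Q≈611.5) = €6,100,756.36
TC(tier 2, Q≈2,480.0) = €6,086,152.00
Minimum at tier 2: €6,086,152.00

€6,086,152.00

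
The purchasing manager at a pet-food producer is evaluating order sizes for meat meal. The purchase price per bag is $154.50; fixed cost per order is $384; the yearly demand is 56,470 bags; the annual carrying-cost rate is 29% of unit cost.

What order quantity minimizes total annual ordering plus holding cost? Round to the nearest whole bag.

984 bags

H = i·C = 0.29 × $154.5 = $44.8050 per bag-year
Q* = √(2·D·S / H) = √(2·56,470·384 / 44.805) = √967,949.1 ≈ 983.84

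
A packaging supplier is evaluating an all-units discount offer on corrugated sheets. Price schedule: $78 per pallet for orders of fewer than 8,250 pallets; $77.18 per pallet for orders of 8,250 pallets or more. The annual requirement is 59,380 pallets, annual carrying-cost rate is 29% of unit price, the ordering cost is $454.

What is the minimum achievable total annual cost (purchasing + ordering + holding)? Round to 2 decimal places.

H₁ = 29%×$78 = $22.6200;  H₂ = 29%×$77.18 = $22.3822
EOQ₁ = √(2×59,380×454/22.6200) = 1,543.89  (< 8,250, feasible at tier 1)
EOQ₂ = √(2×59,380×454/22.3822) = 1,552.07  (< 8,250 → use Q = 8,250 at tier-2 price)
TC(tier 1 (EOQ₁), Q≈1,543.9) = $4,666,562.82
TC(tier 2, Q≈8,250.0) = $4,678,542.67
Minimum at tier 1 (EOQ₁): $4,666,562.82

$4,666,562.82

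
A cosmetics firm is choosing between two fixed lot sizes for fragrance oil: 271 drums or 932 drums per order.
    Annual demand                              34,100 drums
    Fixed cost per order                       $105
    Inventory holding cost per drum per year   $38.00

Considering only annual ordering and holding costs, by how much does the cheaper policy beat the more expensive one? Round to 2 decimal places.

$3,188.56

For each Q, cost = (D/Q)·S + (Q/2)·H.
TC(271) = (34,100/271)×105 + (271/2)×38 = $18,361.18
TC(932) = (34,100/932)×105 + (932/2)×38 = $21,549.74
Cheaper: Q = 271.  Difference = $3,188.56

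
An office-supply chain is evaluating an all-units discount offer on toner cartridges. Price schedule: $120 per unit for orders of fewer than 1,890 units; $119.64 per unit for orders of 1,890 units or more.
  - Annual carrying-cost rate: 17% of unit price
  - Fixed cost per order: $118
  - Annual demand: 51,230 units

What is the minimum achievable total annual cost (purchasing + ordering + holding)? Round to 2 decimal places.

H₁ = 17%×$120 = $20.4000;  H₂ = 17%×$119.64 = $20.3388
EOQ₁ = √(2×51,230×118/20.4000) = 769.84  (< 1,890, feasible at tier 1)
EOQ₂ = √(2×51,230×118/20.3388) = 771.00  (< 1,890 → use Q = 1,890 at tier-2 price)
TC(tier 1 (EOQ₁), Q≈769.8) = $6,163,304.83
TC(tier 2, Q≈1,890.0) = $6,151,575.85
Minimum at tier 2: $6,151,575.85

$6,151,575.85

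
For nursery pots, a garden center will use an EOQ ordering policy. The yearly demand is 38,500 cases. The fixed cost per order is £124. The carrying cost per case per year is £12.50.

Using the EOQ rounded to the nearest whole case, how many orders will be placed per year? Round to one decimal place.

44.1 orders per year

Q* = √(2·D·S / H) = √(2·38,500·124 / 12.5) = √763,840.0 ≈ 873.98 → Q = 874
N = D/Q = 38,500/874 ≈ 44.050 orders/yr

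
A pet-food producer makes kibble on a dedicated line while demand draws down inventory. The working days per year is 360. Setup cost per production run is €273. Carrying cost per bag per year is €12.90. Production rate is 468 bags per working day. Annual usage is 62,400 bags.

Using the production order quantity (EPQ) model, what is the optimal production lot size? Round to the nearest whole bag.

2,048 bags

Daily demand d = 62,400/360 = 173.333; p = 468; 1 − d/p = 0.62963
EPQ = √(2DS / (H(1 − d/p)))
    = √(2 × 62,400 × 273 / (12.9 × 0.62963)) ≈ 2,048.10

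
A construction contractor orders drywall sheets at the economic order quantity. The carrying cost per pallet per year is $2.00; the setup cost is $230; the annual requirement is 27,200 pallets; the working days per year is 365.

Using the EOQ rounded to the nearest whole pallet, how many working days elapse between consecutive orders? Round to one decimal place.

33.6 days

EOQ = √(2DS/H) = √(2 × 27,200 × 230 / 2)
    = √(6,256,000.00) ≈ 2,501.20 → Q = 2,501 pallets
T = Q/D × 365 days = 2,501/27,200 × 365 = 33.561 days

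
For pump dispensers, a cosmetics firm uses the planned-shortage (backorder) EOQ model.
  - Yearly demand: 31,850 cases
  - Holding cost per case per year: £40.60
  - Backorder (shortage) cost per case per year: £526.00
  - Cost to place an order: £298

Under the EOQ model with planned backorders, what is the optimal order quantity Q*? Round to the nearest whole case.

Basic EOQ = √(2·31,850·298/40.6) = 683.778
Backorder adjustment √((H+b)/b) = √((40.6+526)/526) = 1.0379
Q* = 683.778 × 1.0379 ≈ 709.68

710 cases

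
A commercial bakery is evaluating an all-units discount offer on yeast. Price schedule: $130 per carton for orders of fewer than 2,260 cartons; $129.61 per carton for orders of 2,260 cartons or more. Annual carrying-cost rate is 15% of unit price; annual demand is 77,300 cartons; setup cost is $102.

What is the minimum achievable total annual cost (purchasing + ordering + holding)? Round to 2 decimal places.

$10,044,310.66

H₁ = 15%×$130 = $19.5000;  H₂ = 15%×$129.61 = $19.4415
EOQ₁ = √(2×77,300×102/19.5000) = 899.26  (< 2,260, feasible at tier 1)
EOQ₂ = √(2×77,300×102/19.4415) = 900.62  (< 2,260 → use Q = 2,260 at tier-2 price)
TC(tier 1 (EOQ₁), Q≈899.3) = $10,066,535.66
TC(tier 2, Q≈2,260.0) = $10,044,310.66
Minimum at tier 2: $10,044,310.66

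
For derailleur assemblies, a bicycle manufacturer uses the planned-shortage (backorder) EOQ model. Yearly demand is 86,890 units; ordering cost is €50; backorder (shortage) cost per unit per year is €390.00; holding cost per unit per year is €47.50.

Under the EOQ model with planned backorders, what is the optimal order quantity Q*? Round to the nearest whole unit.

453 units

Basic EOQ = √(2·86,890·50/47.5) = 427.699
Backorder adjustment √((H+b)/b) = √((47.5+390)/390) = 1.0591
Q* = 427.699 × 1.0591 ≈ 453.00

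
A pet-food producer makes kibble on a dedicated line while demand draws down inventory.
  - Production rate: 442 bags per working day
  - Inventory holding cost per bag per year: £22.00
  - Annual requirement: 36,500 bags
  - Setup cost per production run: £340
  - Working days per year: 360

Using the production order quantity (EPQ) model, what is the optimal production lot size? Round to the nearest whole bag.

1,210 bags

d = 36,500/360 = 101.3889 bags/day;  effective holding cost H(1 − d/p) = 22·(1 − 101.3889/442) = 16.95349
Q* = √(2DS / H_eff) = √(2·36,500·340 / 16.95349) ≈ 1,209.96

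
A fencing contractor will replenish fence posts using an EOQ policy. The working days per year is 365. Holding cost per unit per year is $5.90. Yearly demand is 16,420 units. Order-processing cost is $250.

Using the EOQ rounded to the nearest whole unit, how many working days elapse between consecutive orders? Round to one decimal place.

Q* = √(2·D·S / H) = √(2·16,420·250 / 5.9) = √1,391,525.4 ≈ 1,179.63 → Q = 1,180 units
Cycle time = (working days × Q)/D = (365 × 1,180) / 16,420 = 26.230 days

26.2 days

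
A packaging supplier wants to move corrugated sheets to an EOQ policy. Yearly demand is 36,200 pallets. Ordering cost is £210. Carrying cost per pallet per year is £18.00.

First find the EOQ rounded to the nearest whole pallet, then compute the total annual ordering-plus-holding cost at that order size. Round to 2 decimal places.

Optimal lot size Q* = (2 × 36,200 × £210 / £18)^½ ≈ 919.06 → Q = 919 pallets
Annual ordering cost = (D/Q)·S = (36,200/919) × 210 = £8,272.03
Annual holding cost  = (Q/2)·H = (919/2) × 18 = £8,271.00
Total = £8,272.03 + £8,271.00 = £16,543.03

£16,543.03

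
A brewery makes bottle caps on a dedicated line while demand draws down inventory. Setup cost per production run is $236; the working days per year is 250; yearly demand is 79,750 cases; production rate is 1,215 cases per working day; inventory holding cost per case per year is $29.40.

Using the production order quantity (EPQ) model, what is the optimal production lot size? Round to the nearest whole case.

d = 79,750/250 = 319.0000 cases/day;  effective holding cost H(1 − d/p) = 29.4·(1 − 319.0000/1215) = 21.68099
Q* = √(2DS / H_eff) = √(2·79,750·236 / 21.68099) ≈ 1,317.64

1,318 cases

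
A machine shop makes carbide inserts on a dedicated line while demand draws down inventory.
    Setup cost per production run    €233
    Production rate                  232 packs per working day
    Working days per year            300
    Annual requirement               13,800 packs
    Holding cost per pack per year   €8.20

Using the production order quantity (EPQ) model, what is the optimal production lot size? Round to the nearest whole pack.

989 packs

d = 13,800/300 = 46.0000 packs/day;  effective holding cost H(1 − d/p) = 8.2·(1 − 46.0000/232) = 6.57414
Q* = √(2DS / H_eff) = √(2·13,800·233 / 6.57414) ≈ 989.04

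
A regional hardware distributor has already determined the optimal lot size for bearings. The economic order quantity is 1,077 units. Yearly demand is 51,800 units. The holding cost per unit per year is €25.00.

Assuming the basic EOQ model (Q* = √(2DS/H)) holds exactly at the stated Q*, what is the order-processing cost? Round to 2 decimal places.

€279.91

From Q* = √(2DS/H) ⇒ Q*² = 2DS/H.
S = Q²H / (2D) = 1,077² × 25 / (2 × 51,800) = 279.9056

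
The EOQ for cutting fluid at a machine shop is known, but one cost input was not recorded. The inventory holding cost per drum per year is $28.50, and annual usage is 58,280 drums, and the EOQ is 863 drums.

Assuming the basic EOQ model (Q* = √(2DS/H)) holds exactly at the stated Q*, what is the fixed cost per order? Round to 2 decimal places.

From Q* = √(2DS/H) ⇒ Q*² = 2DS/H.
S = Q²H / (2D) = 863² × 28.5 / (2 × 58,280) = 182.1029

$182.10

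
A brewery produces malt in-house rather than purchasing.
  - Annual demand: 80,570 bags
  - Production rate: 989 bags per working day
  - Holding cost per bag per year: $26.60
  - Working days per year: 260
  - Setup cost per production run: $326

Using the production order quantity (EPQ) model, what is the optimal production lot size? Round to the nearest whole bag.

1,696 bags

Daily demand d = 80,570/260 = 309.885; p = 989; 1 − d/p = 0.68667
EPQ = √(2DS / (H(1 − d/p)))
    = √(2 × 80,570 × 326 / (26.6 × 0.68667)) ≈ 1,695.88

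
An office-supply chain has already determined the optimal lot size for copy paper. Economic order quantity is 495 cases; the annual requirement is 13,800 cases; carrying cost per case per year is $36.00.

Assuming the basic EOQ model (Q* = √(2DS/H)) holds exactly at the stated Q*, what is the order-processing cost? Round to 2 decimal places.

EOQ relation: Q² = 2DS/H, so rearrange for the unknown.
S = Q²H / (2D) = 495² × 36 / (2 × 13,800) = 319.5978

$319.60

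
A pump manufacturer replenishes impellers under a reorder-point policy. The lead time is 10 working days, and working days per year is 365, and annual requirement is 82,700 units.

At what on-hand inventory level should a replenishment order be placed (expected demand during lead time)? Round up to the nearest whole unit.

Daily demand d = 82,700 / 365 = 226.575 units/day
Demand during lead time = 226.575 × 10 = 2,265.75
Reorder point = 2,265.75 → round up

2,266 units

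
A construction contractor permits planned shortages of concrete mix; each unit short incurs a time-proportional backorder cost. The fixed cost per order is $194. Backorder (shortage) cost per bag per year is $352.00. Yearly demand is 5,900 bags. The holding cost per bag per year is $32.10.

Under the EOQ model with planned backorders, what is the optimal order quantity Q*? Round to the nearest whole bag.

279 bags

Q* = √(2DS/H) · √((H + b)/b)
   = √(2 × 5,900 × 194 / 32.1) · √((32.1 + 352) / 352)
   = 267.048 × 1.0446 ≈ 278.96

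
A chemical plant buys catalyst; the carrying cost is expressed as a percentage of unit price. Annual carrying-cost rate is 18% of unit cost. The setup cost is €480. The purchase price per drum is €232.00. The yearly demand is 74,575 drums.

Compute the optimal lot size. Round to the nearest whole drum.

Carrying cost H = €232 × 18% = €41.7600/drum/yr
Optimal lot size Q* = (2 × 74,575 × €480 / €41.76)^½ ≈ 1,309.34

1,309 drums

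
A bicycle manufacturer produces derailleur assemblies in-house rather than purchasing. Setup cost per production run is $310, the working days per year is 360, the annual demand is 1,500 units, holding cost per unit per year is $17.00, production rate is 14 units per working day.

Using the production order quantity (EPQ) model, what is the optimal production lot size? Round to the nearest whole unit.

Daily demand d = 1,500/360 = 4.167; p = 14; 1 − d/p = 0.70238
EPQ = √(2DS / (H(1 − d/p)))
    = √(2 × 1,500 × 310 / (17 × 0.70238)) ≈ 279.08

279 units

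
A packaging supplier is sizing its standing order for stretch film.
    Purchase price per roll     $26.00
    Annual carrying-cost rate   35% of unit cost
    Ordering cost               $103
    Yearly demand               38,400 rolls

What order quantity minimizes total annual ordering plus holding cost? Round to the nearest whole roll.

Holding cost per roll per year: H = 35% × $26 = $9.1000
Optimal lot size Q* = (2 × 38,400 × $103 / $9.1)^½ ≈ 932.35

932 rolls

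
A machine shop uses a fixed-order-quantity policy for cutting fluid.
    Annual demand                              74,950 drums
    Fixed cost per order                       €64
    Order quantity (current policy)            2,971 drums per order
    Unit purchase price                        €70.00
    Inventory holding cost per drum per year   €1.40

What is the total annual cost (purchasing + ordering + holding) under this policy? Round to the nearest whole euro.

Ordering: D/Q × S = 74,950/2,971 × €64 = €1,614.54
Holding:  Q/2 × H = 2,971/2 × €1.4 = €2,079.70
Purchase cost = D·C = 74,950 × 70 = €5,246,500.00
Total = €1,614.54 + €2,079.70 + €5,246,500.00 = €5,250,194.24

€5,250,194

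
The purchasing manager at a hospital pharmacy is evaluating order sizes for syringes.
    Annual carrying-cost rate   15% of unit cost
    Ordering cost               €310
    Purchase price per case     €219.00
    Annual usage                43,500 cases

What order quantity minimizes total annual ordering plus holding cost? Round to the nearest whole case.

906 cases

Holding cost per case per year: H = 15% × €219 = €32.8500
EOQ = √(2DS/H) = √(2 × 43,500 × 310 / 32.85)
    = √(821,004.57) ≈ 906.09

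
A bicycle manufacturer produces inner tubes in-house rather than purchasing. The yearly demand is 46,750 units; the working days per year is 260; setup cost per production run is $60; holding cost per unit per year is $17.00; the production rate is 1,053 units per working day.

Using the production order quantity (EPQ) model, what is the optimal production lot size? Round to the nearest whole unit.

Daily demand d = 46,750/260 = 179.808; p = 1053; 1 − d/p = 0.82924
EPQ = √(2DS / (H(1 − d/p)))
    = √(2 × 46,750 × 60 / (17 × 0.82924)) ≈ 630.84

631 units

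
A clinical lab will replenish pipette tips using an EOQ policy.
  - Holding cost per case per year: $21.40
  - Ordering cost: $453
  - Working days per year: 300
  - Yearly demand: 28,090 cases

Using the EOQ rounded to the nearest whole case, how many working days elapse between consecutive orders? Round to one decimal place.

11.7 days

Q* = √(2·D·S / H) = √(2·28,090·453 / 21.4) = √1,189,230.8 ≈ 1,090.52 → Q = 1,091 cases
Cycle time = (working days × Q)/D = (300 × 1,091) / 28,090 = 11.652 days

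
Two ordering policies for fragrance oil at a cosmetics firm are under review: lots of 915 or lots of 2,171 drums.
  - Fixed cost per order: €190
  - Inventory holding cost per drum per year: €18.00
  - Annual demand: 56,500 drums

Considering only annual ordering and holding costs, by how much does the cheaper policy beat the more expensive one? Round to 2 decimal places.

Annual cost at Q: ordering D·S/Q plus holding Q·H/2.
TC(915) = (56,500/915)×190 + (915/2)×18 = €19,967.24
TC(2,171) = (56,500/2,171)×190 + (2,171/2)×18 = €24,483.73
Cheaper: Q = 915.  Difference = €4,516.49

€4,516.49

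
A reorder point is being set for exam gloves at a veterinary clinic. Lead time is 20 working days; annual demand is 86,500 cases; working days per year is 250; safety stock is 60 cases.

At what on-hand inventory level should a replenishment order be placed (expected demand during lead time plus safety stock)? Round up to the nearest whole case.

6,980 cases

Daily demand d = 86,500 / 250 = 346.000 cases/day
Demand during lead time = 346.000 × 20 = 6,920.00
Reorder point = 6,920.00 + 60 = 6,980.00 → round up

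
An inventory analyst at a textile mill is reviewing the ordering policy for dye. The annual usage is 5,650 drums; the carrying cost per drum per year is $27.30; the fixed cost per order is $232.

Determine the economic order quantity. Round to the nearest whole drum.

Optimal lot size Q* = (2 × 5,650 × $232 / $27.3)^½ ≈ 309.89

310 drums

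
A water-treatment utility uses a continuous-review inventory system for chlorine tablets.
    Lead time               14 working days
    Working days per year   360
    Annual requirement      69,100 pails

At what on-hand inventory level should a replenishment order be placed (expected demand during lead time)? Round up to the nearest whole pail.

Daily demand d = 69,100 / 360 = 191.944 pails/day
Demand during lead time = 191.944 × 14 = 2,687.22
Reorder point = 2,687.22 → round up

2,688 pails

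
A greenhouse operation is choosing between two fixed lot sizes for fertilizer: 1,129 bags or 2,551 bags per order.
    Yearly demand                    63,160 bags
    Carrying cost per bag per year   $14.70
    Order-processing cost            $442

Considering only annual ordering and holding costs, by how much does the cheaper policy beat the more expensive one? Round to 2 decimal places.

$3,331.80

Annual cost at Q: ordering D·S/Q plus holding Q·H/2.
TC(1,129) = (63,160/1,129)×442 + (1,129/2)×14.7 = $33,025.09
TC(2,551) = (63,160/2,551)×442 + (2,551/2)×14.7 = $29,693.29
|ΔTC| = |$33,025.09 − $29,693.29| = $3,331.80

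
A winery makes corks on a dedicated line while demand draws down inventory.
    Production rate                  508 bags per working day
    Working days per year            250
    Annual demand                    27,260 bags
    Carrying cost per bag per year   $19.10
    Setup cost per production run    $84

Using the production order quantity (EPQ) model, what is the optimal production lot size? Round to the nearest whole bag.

553 bags

Daily demand d = 27,260/250 = 109.040; p = 508; 1 − d/p = 0.78535
EPQ = √(2DS / (H(1 − d/p)))
    = √(2 × 27,260 × 84 / (19.1 × 0.78535)) ≈ 552.55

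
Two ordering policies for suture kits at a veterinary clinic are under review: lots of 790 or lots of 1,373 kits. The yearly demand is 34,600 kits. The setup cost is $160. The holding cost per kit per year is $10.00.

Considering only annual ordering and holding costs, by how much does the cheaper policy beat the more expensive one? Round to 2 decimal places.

$60.55

TC(Q) = (D/Q)S + (Q/2)H
TC(790) = (34,600/790)×160 + (790/2)×10 = $10,957.59
TC(1,373) = (34,600/1,373)×160 + (1,373/2)×10 = $10,897.05
Cheaper: Q = 1,373.  Difference = $60.55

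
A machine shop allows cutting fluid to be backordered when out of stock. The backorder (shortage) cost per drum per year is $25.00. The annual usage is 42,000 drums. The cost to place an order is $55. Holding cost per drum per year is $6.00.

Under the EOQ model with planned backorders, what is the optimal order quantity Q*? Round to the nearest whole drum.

977 drums

Q* = √(2DS/H) · √((H + b)/b)
   = √(2 × 42,000 × 55 / 6) · √((6 + 25) / 25)
   = 877.496 × 1.1136 ≈ 977.14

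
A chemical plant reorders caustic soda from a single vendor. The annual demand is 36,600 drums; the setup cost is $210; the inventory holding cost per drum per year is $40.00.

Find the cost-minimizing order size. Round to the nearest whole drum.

620 drums

2DS/H = 2·36,600·210/40 = 384,300.00
EOQ = √384,300.00 ≈ 619.92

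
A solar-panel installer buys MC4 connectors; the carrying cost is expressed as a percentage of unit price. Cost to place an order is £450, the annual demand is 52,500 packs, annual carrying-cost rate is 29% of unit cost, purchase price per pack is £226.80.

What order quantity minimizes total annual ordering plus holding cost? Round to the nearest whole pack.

Carrying cost H = £226.8 × 29% = £65.7720/pack/yr
2DS/H = 2·52,500·450/65.772 = 718,390.80
EOQ = √718,390.80 ≈ 847.58

848 packs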